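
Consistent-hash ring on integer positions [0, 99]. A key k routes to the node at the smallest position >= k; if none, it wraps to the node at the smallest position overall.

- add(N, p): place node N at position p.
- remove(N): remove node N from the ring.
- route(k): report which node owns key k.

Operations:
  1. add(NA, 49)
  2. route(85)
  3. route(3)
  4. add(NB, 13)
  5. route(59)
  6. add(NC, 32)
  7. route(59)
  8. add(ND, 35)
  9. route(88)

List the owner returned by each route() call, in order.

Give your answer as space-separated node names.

Answer: NA NA NB NB NB

Derivation:
Op 1: add NA@49 -> ring=[49:NA]
Op 2: route key 85: none >= 85, wrap to smallest pos 49 -> NA
Op 3: route key 3: smallest pos >= 3 is 49 -> NA
Op 4: add NB@13 -> ring=[13:NB,49:NA]
Op 5: route key 59: none >= 59, wrap to smallest pos 13 -> NB
Op 6: add NC@32 -> ring=[13:NB,32:NC,49:NA]
Op 7: route key 59: none >= 59, wrap to smallest pos 13 -> NB
Op 8: add ND@35 -> ring=[13:NB,32:NC,35:ND,49:NA]
Op 9: route key 88: none >= 88, wrap to smallest pos 13 -> NB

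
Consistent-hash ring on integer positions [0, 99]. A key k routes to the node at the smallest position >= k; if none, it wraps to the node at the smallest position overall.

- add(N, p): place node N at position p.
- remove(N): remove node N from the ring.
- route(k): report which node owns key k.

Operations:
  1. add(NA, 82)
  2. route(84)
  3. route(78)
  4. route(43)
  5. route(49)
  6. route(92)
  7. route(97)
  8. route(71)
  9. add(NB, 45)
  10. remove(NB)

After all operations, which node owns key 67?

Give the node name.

Answer: NA

Derivation:
Op 1: add NA@82 -> ring=[82:NA]
Op 2: route key 84: none >= 84, wrap to smallest pos 82 -> NA
Op 3: route key 78: smallest pos >= 78 is 82 -> NA
Op 4: route key 43: smallest pos >= 43 is 82 -> NA
Op 5: route key 49: smallest pos >= 49 is 82 -> NA
Op 6: route key 92: none >= 92, wrap to smallest pos 82 -> NA
Op 7: route key 97: none >= 97, wrap to smallest pos 82 -> NA
Op 8: route key 71: smallest pos >= 71 is 82 -> NA
Op 9: add NB@45 -> ring=[45:NB,82:NA]
Op 10: remove NB -> ring=[82:NA]
Final route key 67: smallest pos >= 67 is 82 -> NA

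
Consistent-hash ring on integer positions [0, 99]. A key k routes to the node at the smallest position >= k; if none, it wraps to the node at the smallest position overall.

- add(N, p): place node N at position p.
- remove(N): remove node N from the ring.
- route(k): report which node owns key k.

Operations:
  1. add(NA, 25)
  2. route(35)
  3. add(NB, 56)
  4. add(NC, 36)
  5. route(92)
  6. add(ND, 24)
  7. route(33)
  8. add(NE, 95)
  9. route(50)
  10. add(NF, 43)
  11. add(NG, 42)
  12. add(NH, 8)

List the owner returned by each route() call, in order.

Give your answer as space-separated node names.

Op 1: add NA@25 -> ring=[25:NA]
Op 2: route key 35: none >= 35, wrap to smallest pos 25 -> NA
Op 3: add NB@56 -> ring=[25:NA,56:NB]
Op 4: add NC@36 -> ring=[25:NA,36:NC,56:NB]
Op 5: route key 92: none >= 92, wrap to smallest pos 25 -> NA
Op 6: add ND@24 -> ring=[24:ND,25:NA,36:NC,56:NB]
Op 7: route key 33: smallest pos >= 33 is 36 -> NC
Op 8: add NE@95 -> ring=[24:ND,25:NA,36:NC,56:NB,95:NE]
Op 9: route key 50: smallest pos >= 50 is 56 -> NB
Op 10: add NF@43 -> ring=[24:ND,25:NA,36:NC,43:NF,56:NB,95:NE]
Op 11: add NG@42 -> ring=[24:ND,25:NA,36:NC,42:NG,43:NF,56:NB,95:NE]
Op 12: add NH@8 -> ring=[8:NH,24:ND,25:NA,36:NC,42:NG,43:NF,56:NB,95:NE]

Answer: NA NA NC NB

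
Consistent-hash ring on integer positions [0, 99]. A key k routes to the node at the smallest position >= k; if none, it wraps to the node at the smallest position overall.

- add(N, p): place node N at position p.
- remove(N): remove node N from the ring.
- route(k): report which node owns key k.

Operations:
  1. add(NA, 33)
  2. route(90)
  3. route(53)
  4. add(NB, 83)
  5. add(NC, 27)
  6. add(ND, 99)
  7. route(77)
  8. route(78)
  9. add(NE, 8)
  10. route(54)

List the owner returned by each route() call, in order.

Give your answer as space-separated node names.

Op 1: add NA@33 -> ring=[33:NA]
Op 2: route key 90: none >= 90, wrap to smallest pos 33 -> NA
Op 3: route key 53: none >= 53, wrap to smallest pos 33 -> NA
Op 4: add NB@83 -> ring=[33:NA,83:NB]
Op 5: add NC@27 -> ring=[27:NC,33:NA,83:NB]
Op 6: add ND@99 -> ring=[27:NC,33:NA,83:NB,99:ND]
Op 7: route key 77: smallest pos >= 77 is 83 -> NB
Op 8: route key 78: smallest pos >= 78 is 83 -> NB
Op 9: add NE@8 -> ring=[8:NE,27:NC,33:NA,83:NB,99:ND]
Op 10: route key 54: smallest pos >= 54 is 83 -> NB

Answer: NA NA NB NB NB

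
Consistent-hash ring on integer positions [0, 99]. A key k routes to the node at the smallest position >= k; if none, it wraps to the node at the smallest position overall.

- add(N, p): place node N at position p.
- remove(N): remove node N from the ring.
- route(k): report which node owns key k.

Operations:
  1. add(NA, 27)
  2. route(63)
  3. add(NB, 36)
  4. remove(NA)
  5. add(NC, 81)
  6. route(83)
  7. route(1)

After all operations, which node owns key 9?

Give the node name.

Op 1: add NA@27 -> ring=[27:NA]
Op 2: route key 63: none >= 63, wrap to smallest pos 27 -> NA
Op 3: add NB@36 -> ring=[27:NA,36:NB]
Op 4: remove NA -> ring=[36:NB]
Op 5: add NC@81 -> ring=[36:NB,81:NC]
Op 6: route key 83: none >= 83, wrap to smallest pos 36 -> NB
Op 7: route key 1: smallest pos >= 1 is 36 -> NB
Final route key 9: smallest pos >= 9 is 36 -> NB

Answer: NB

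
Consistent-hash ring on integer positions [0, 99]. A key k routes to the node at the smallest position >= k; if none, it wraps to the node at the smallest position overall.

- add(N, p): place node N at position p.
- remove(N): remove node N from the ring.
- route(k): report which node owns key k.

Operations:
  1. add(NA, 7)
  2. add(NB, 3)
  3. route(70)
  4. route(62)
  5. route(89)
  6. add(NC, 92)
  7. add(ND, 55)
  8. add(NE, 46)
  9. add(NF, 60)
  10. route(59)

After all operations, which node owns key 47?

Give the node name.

Op 1: add NA@7 -> ring=[7:NA]
Op 2: add NB@3 -> ring=[3:NB,7:NA]
Op 3: route key 70: none >= 70, wrap to smallest pos 3 -> NB
Op 4: route key 62: none >= 62, wrap to smallest pos 3 -> NB
Op 5: route key 89: none >= 89, wrap to smallest pos 3 -> NB
Op 6: add NC@92 -> ring=[3:NB,7:NA,92:NC]
Op 7: add ND@55 -> ring=[3:NB,7:NA,55:ND,92:NC]
Op 8: add NE@46 -> ring=[3:NB,7:NA,46:NE,55:ND,92:NC]
Op 9: add NF@60 -> ring=[3:NB,7:NA,46:NE,55:ND,60:NF,92:NC]
Op 10: route key 59: smallest pos >= 59 is 60 -> NF
Final route key 47: smallest pos >= 47 is 55 -> ND

Answer: ND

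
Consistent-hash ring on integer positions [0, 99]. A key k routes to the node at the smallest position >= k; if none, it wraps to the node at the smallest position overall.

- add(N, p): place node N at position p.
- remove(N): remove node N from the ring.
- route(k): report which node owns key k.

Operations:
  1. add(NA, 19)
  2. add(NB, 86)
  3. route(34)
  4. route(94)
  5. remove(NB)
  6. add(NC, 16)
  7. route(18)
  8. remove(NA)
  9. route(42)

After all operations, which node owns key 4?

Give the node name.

Answer: NC

Derivation:
Op 1: add NA@19 -> ring=[19:NA]
Op 2: add NB@86 -> ring=[19:NA,86:NB]
Op 3: route key 34: smallest pos >= 34 is 86 -> NB
Op 4: route key 94: none >= 94, wrap to smallest pos 19 -> NA
Op 5: remove NB -> ring=[19:NA]
Op 6: add NC@16 -> ring=[16:NC,19:NA]
Op 7: route key 18: smallest pos >= 18 is 19 -> NA
Op 8: remove NA -> ring=[16:NC]
Op 9: route key 42: none >= 42, wrap to smallest pos 16 -> NC
Final route key 4: smallest pos >= 4 is 16 -> NC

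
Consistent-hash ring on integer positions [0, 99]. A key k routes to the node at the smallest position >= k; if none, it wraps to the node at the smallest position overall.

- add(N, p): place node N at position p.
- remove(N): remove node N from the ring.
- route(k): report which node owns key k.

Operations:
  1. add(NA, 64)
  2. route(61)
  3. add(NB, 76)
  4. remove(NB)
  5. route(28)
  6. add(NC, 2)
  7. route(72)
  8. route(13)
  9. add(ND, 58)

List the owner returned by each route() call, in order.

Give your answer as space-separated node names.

Answer: NA NA NC NA

Derivation:
Op 1: add NA@64 -> ring=[64:NA]
Op 2: route key 61: smallest pos >= 61 is 64 -> NA
Op 3: add NB@76 -> ring=[64:NA,76:NB]
Op 4: remove NB -> ring=[64:NA]
Op 5: route key 28: smallest pos >= 28 is 64 -> NA
Op 6: add NC@2 -> ring=[2:NC,64:NA]
Op 7: route key 72: none >= 72, wrap to smallest pos 2 -> NC
Op 8: route key 13: smallest pos >= 13 is 64 -> NA
Op 9: add ND@58 -> ring=[2:NC,58:ND,64:NA]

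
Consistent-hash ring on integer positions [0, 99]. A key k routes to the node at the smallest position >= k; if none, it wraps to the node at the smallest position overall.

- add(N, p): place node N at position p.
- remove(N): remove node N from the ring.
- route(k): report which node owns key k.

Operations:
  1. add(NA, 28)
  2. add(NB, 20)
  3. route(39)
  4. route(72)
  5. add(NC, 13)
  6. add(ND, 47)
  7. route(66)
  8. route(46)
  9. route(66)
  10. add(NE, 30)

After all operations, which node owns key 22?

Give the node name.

Op 1: add NA@28 -> ring=[28:NA]
Op 2: add NB@20 -> ring=[20:NB,28:NA]
Op 3: route key 39: none >= 39, wrap to smallest pos 20 -> NB
Op 4: route key 72: none >= 72, wrap to smallest pos 20 -> NB
Op 5: add NC@13 -> ring=[13:NC,20:NB,28:NA]
Op 6: add ND@47 -> ring=[13:NC,20:NB,28:NA,47:ND]
Op 7: route key 66: none >= 66, wrap to smallest pos 13 -> NC
Op 8: route key 46: smallest pos >= 46 is 47 -> ND
Op 9: route key 66: none >= 66, wrap to smallest pos 13 -> NC
Op 10: add NE@30 -> ring=[13:NC,20:NB,28:NA,30:NE,47:ND]
Final route key 22: smallest pos >= 22 is 28 -> NA

Answer: NA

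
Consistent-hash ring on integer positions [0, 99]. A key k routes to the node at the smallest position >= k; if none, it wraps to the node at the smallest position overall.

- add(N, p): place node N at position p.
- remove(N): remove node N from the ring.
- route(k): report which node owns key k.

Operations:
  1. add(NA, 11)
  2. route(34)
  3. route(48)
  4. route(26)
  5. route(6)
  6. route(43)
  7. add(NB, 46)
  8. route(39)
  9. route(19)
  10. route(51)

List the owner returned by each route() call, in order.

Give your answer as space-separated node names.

Op 1: add NA@11 -> ring=[11:NA]
Op 2: route key 34: none >= 34, wrap to smallest pos 11 -> NA
Op 3: route key 48: none >= 48, wrap to smallest pos 11 -> NA
Op 4: route key 26: none >= 26, wrap to smallest pos 11 -> NA
Op 5: route key 6: smallest pos >= 6 is 11 -> NA
Op 6: route key 43: none >= 43, wrap to smallest pos 11 -> NA
Op 7: add NB@46 -> ring=[11:NA,46:NB]
Op 8: route key 39: smallest pos >= 39 is 46 -> NB
Op 9: route key 19: smallest pos >= 19 is 46 -> NB
Op 10: route key 51: none >= 51, wrap to smallest pos 11 -> NA

Answer: NA NA NA NA NA NB NB NA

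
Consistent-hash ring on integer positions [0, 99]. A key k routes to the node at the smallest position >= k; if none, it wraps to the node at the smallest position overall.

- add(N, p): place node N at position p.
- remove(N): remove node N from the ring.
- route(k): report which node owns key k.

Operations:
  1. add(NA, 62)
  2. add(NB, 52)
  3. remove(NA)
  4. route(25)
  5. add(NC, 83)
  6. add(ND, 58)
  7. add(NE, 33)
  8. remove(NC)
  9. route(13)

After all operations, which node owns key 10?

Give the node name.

Answer: NE

Derivation:
Op 1: add NA@62 -> ring=[62:NA]
Op 2: add NB@52 -> ring=[52:NB,62:NA]
Op 3: remove NA -> ring=[52:NB]
Op 4: route key 25: smallest pos >= 25 is 52 -> NB
Op 5: add NC@83 -> ring=[52:NB,83:NC]
Op 6: add ND@58 -> ring=[52:NB,58:ND,83:NC]
Op 7: add NE@33 -> ring=[33:NE,52:NB,58:ND,83:NC]
Op 8: remove NC -> ring=[33:NE,52:NB,58:ND]
Op 9: route key 13: smallest pos >= 13 is 33 -> NE
Final route key 10: smallest pos >= 10 is 33 -> NE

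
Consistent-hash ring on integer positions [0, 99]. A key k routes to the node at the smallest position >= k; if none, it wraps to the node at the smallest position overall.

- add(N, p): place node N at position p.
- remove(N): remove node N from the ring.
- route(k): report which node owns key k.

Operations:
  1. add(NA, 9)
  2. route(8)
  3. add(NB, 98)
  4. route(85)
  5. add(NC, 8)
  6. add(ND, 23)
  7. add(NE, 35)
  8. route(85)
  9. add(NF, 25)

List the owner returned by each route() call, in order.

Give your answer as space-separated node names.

Answer: NA NB NB

Derivation:
Op 1: add NA@9 -> ring=[9:NA]
Op 2: route key 8: smallest pos >= 8 is 9 -> NA
Op 3: add NB@98 -> ring=[9:NA,98:NB]
Op 4: route key 85: smallest pos >= 85 is 98 -> NB
Op 5: add NC@8 -> ring=[8:NC,9:NA,98:NB]
Op 6: add ND@23 -> ring=[8:NC,9:NA,23:ND,98:NB]
Op 7: add NE@35 -> ring=[8:NC,9:NA,23:ND,35:NE,98:NB]
Op 8: route key 85: smallest pos >= 85 is 98 -> NB
Op 9: add NF@25 -> ring=[8:NC,9:NA,23:ND,25:NF,35:NE,98:NB]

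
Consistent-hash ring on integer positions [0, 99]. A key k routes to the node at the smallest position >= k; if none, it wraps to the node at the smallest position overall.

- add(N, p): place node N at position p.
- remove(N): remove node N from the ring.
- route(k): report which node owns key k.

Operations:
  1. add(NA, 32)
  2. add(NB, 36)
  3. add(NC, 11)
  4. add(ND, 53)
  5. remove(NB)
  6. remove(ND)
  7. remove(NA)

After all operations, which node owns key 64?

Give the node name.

Op 1: add NA@32 -> ring=[32:NA]
Op 2: add NB@36 -> ring=[32:NA,36:NB]
Op 3: add NC@11 -> ring=[11:NC,32:NA,36:NB]
Op 4: add ND@53 -> ring=[11:NC,32:NA,36:NB,53:ND]
Op 5: remove NB -> ring=[11:NC,32:NA,53:ND]
Op 6: remove ND -> ring=[11:NC,32:NA]
Op 7: remove NA -> ring=[11:NC]
Final route key 64: none >= 64, wrap to smallest pos 11 -> NC

Answer: NC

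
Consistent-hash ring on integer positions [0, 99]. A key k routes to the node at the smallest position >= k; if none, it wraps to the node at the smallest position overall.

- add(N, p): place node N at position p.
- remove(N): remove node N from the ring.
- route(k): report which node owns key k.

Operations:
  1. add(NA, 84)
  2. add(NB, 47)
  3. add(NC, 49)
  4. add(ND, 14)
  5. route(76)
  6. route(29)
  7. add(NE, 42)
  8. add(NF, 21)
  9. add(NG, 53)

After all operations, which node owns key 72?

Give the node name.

Answer: NA

Derivation:
Op 1: add NA@84 -> ring=[84:NA]
Op 2: add NB@47 -> ring=[47:NB,84:NA]
Op 3: add NC@49 -> ring=[47:NB,49:NC,84:NA]
Op 4: add ND@14 -> ring=[14:ND,47:NB,49:NC,84:NA]
Op 5: route key 76: smallest pos >= 76 is 84 -> NA
Op 6: route key 29: smallest pos >= 29 is 47 -> NB
Op 7: add NE@42 -> ring=[14:ND,42:NE,47:NB,49:NC,84:NA]
Op 8: add NF@21 -> ring=[14:ND,21:NF,42:NE,47:NB,49:NC,84:NA]
Op 9: add NG@53 -> ring=[14:ND,21:NF,42:NE,47:NB,49:NC,53:NG,84:NA]
Final route key 72: smallest pos >= 72 is 84 -> NA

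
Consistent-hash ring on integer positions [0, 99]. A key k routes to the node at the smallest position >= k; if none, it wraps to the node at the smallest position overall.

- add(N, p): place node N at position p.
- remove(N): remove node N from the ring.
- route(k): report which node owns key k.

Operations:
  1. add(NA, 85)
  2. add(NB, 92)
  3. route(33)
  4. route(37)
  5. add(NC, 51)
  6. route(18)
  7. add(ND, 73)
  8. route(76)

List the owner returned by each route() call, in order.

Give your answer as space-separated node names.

Answer: NA NA NC NA

Derivation:
Op 1: add NA@85 -> ring=[85:NA]
Op 2: add NB@92 -> ring=[85:NA,92:NB]
Op 3: route key 33: smallest pos >= 33 is 85 -> NA
Op 4: route key 37: smallest pos >= 37 is 85 -> NA
Op 5: add NC@51 -> ring=[51:NC,85:NA,92:NB]
Op 6: route key 18: smallest pos >= 18 is 51 -> NC
Op 7: add ND@73 -> ring=[51:NC,73:ND,85:NA,92:NB]
Op 8: route key 76: smallest pos >= 76 is 85 -> NA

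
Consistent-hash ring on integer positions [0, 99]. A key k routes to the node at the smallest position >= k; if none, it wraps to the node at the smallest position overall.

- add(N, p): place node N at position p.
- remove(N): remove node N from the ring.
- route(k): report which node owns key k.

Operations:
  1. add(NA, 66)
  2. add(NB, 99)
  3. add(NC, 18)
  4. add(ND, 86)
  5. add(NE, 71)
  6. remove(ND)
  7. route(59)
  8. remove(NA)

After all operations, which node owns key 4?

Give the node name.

Op 1: add NA@66 -> ring=[66:NA]
Op 2: add NB@99 -> ring=[66:NA,99:NB]
Op 3: add NC@18 -> ring=[18:NC,66:NA,99:NB]
Op 4: add ND@86 -> ring=[18:NC,66:NA,86:ND,99:NB]
Op 5: add NE@71 -> ring=[18:NC,66:NA,71:NE,86:ND,99:NB]
Op 6: remove ND -> ring=[18:NC,66:NA,71:NE,99:NB]
Op 7: route key 59: smallest pos >= 59 is 66 -> NA
Op 8: remove NA -> ring=[18:NC,71:NE,99:NB]
Final route key 4: smallest pos >= 4 is 18 -> NC

Answer: NC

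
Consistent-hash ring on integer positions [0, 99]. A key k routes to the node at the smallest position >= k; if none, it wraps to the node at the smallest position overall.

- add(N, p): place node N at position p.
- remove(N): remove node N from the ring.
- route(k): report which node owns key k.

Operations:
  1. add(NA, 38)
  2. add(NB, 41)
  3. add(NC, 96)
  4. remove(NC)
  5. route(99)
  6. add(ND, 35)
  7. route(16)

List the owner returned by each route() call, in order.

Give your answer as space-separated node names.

Answer: NA ND

Derivation:
Op 1: add NA@38 -> ring=[38:NA]
Op 2: add NB@41 -> ring=[38:NA,41:NB]
Op 3: add NC@96 -> ring=[38:NA,41:NB,96:NC]
Op 4: remove NC -> ring=[38:NA,41:NB]
Op 5: route key 99: none >= 99, wrap to smallest pos 38 -> NA
Op 6: add ND@35 -> ring=[35:ND,38:NA,41:NB]
Op 7: route key 16: smallest pos >= 16 is 35 -> ND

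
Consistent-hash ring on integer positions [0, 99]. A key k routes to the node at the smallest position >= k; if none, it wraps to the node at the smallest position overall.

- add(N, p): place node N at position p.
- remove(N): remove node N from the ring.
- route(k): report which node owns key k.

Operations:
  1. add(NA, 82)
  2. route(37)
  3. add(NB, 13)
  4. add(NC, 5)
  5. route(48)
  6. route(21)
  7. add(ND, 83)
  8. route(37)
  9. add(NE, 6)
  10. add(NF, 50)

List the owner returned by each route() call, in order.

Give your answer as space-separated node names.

Op 1: add NA@82 -> ring=[82:NA]
Op 2: route key 37: smallest pos >= 37 is 82 -> NA
Op 3: add NB@13 -> ring=[13:NB,82:NA]
Op 4: add NC@5 -> ring=[5:NC,13:NB,82:NA]
Op 5: route key 48: smallest pos >= 48 is 82 -> NA
Op 6: route key 21: smallest pos >= 21 is 82 -> NA
Op 7: add ND@83 -> ring=[5:NC,13:NB,82:NA,83:ND]
Op 8: route key 37: smallest pos >= 37 is 82 -> NA
Op 9: add NE@6 -> ring=[5:NC,6:NE,13:NB,82:NA,83:ND]
Op 10: add NF@50 -> ring=[5:NC,6:NE,13:NB,50:NF,82:NA,83:ND]

Answer: NA NA NA NA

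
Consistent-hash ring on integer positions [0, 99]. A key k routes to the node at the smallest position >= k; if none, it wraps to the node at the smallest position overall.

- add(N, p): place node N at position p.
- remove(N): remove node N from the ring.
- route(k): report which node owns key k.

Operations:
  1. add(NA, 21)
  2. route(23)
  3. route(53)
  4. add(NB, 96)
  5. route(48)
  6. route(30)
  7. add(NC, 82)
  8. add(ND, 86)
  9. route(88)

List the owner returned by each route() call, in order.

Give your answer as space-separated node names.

Answer: NA NA NB NB NB

Derivation:
Op 1: add NA@21 -> ring=[21:NA]
Op 2: route key 23: none >= 23, wrap to smallest pos 21 -> NA
Op 3: route key 53: none >= 53, wrap to smallest pos 21 -> NA
Op 4: add NB@96 -> ring=[21:NA,96:NB]
Op 5: route key 48: smallest pos >= 48 is 96 -> NB
Op 6: route key 30: smallest pos >= 30 is 96 -> NB
Op 7: add NC@82 -> ring=[21:NA,82:NC,96:NB]
Op 8: add ND@86 -> ring=[21:NA,82:NC,86:ND,96:NB]
Op 9: route key 88: smallest pos >= 88 is 96 -> NB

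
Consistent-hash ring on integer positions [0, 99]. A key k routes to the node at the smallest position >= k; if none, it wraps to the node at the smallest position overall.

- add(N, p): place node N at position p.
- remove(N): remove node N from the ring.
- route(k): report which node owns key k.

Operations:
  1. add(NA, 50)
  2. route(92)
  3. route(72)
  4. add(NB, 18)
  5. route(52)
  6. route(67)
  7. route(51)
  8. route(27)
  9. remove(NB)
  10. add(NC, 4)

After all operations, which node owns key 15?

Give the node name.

Op 1: add NA@50 -> ring=[50:NA]
Op 2: route key 92: none >= 92, wrap to smallest pos 50 -> NA
Op 3: route key 72: none >= 72, wrap to smallest pos 50 -> NA
Op 4: add NB@18 -> ring=[18:NB,50:NA]
Op 5: route key 52: none >= 52, wrap to smallest pos 18 -> NB
Op 6: route key 67: none >= 67, wrap to smallest pos 18 -> NB
Op 7: route key 51: none >= 51, wrap to smallest pos 18 -> NB
Op 8: route key 27: smallest pos >= 27 is 50 -> NA
Op 9: remove NB -> ring=[50:NA]
Op 10: add NC@4 -> ring=[4:NC,50:NA]
Final route key 15: smallest pos >= 15 is 50 -> NA

Answer: NA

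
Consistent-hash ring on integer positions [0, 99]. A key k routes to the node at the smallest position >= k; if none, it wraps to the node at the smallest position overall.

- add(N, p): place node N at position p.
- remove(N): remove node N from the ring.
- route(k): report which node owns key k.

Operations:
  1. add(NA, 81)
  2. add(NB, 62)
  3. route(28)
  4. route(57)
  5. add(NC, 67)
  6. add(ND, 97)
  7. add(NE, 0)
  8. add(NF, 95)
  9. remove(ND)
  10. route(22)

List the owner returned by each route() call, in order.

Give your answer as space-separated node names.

Answer: NB NB NB

Derivation:
Op 1: add NA@81 -> ring=[81:NA]
Op 2: add NB@62 -> ring=[62:NB,81:NA]
Op 3: route key 28: smallest pos >= 28 is 62 -> NB
Op 4: route key 57: smallest pos >= 57 is 62 -> NB
Op 5: add NC@67 -> ring=[62:NB,67:NC,81:NA]
Op 6: add ND@97 -> ring=[62:NB,67:NC,81:NA,97:ND]
Op 7: add NE@0 -> ring=[0:NE,62:NB,67:NC,81:NA,97:ND]
Op 8: add NF@95 -> ring=[0:NE,62:NB,67:NC,81:NA,95:NF,97:ND]
Op 9: remove ND -> ring=[0:NE,62:NB,67:NC,81:NA,95:NF]
Op 10: route key 22: smallest pos >= 22 is 62 -> NB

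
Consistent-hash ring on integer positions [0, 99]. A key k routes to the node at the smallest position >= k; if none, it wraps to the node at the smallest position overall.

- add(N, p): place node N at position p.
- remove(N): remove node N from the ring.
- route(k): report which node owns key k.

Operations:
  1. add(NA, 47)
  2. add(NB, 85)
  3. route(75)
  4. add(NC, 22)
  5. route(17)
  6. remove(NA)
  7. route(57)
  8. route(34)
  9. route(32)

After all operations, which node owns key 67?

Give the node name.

Answer: NB

Derivation:
Op 1: add NA@47 -> ring=[47:NA]
Op 2: add NB@85 -> ring=[47:NA,85:NB]
Op 3: route key 75: smallest pos >= 75 is 85 -> NB
Op 4: add NC@22 -> ring=[22:NC,47:NA,85:NB]
Op 5: route key 17: smallest pos >= 17 is 22 -> NC
Op 6: remove NA -> ring=[22:NC,85:NB]
Op 7: route key 57: smallest pos >= 57 is 85 -> NB
Op 8: route key 34: smallest pos >= 34 is 85 -> NB
Op 9: route key 32: smallest pos >= 32 is 85 -> NB
Final route key 67: smallest pos >= 67 is 85 -> NB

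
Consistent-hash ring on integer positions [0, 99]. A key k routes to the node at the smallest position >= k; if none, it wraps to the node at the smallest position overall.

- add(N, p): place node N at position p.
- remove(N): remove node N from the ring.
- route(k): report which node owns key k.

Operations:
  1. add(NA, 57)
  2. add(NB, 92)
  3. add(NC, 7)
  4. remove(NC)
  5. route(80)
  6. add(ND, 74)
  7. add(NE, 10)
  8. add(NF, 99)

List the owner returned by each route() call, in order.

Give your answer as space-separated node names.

Answer: NB

Derivation:
Op 1: add NA@57 -> ring=[57:NA]
Op 2: add NB@92 -> ring=[57:NA,92:NB]
Op 3: add NC@7 -> ring=[7:NC,57:NA,92:NB]
Op 4: remove NC -> ring=[57:NA,92:NB]
Op 5: route key 80: smallest pos >= 80 is 92 -> NB
Op 6: add ND@74 -> ring=[57:NA,74:ND,92:NB]
Op 7: add NE@10 -> ring=[10:NE,57:NA,74:ND,92:NB]
Op 8: add NF@99 -> ring=[10:NE,57:NA,74:ND,92:NB,99:NF]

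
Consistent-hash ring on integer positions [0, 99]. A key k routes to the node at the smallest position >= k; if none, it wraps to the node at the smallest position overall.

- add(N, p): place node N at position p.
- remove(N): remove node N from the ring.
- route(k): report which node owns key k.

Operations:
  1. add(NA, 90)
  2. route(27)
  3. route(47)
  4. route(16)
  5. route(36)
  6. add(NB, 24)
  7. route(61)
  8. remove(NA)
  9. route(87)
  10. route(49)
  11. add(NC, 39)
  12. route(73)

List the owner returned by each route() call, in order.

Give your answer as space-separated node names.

Answer: NA NA NA NA NA NB NB NB

Derivation:
Op 1: add NA@90 -> ring=[90:NA]
Op 2: route key 27: smallest pos >= 27 is 90 -> NA
Op 3: route key 47: smallest pos >= 47 is 90 -> NA
Op 4: route key 16: smallest pos >= 16 is 90 -> NA
Op 5: route key 36: smallest pos >= 36 is 90 -> NA
Op 6: add NB@24 -> ring=[24:NB,90:NA]
Op 7: route key 61: smallest pos >= 61 is 90 -> NA
Op 8: remove NA -> ring=[24:NB]
Op 9: route key 87: none >= 87, wrap to smallest pos 24 -> NB
Op 10: route key 49: none >= 49, wrap to smallest pos 24 -> NB
Op 11: add NC@39 -> ring=[24:NB,39:NC]
Op 12: route key 73: none >= 73, wrap to smallest pos 24 -> NB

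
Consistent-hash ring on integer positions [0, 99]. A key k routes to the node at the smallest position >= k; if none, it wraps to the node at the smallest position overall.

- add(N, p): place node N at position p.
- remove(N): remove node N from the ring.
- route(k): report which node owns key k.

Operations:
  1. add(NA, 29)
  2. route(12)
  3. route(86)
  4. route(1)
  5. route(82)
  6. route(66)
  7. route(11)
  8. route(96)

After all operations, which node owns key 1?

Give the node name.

Op 1: add NA@29 -> ring=[29:NA]
Op 2: route key 12: smallest pos >= 12 is 29 -> NA
Op 3: route key 86: none >= 86, wrap to smallest pos 29 -> NA
Op 4: route key 1: smallest pos >= 1 is 29 -> NA
Op 5: route key 82: none >= 82, wrap to smallest pos 29 -> NA
Op 6: route key 66: none >= 66, wrap to smallest pos 29 -> NA
Op 7: route key 11: smallest pos >= 11 is 29 -> NA
Op 8: route key 96: none >= 96, wrap to smallest pos 29 -> NA
Final route key 1: smallest pos >= 1 is 29 -> NA

Answer: NA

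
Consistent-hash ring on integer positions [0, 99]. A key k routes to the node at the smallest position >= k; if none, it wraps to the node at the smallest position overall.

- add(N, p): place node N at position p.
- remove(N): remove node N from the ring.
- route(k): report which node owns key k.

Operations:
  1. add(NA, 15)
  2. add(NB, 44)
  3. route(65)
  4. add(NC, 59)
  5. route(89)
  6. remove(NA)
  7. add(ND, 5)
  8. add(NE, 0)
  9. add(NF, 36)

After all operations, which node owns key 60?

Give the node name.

Op 1: add NA@15 -> ring=[15:NA]
Op 2: add NB@44 -> ring=[15:NA,44:NB]
Op 3: route key 65: none >= 65, wrap to smallest pos 15 -> NA
Op 4: add NC@59 -> ring=[15:NA,44:NB,59:NC]
Op 5: route key 89: none >= 89, wrap to smallest pos 15 -> NA
Op 6: remove NA -> ring=[44:NB,59:NC]
Op 7: add ND@5 -> ring=[5:ND,44:NB,59:NC]
Op 8: add NE@0 -> ring=[0:NE,5:ND,44:NB,59:NC]
Op 9: add NF@36 -> ring=[0:NE,5:ND,36:NF,44:NB,59:NC]
Final route key 60: none >= 60, wrap to smallest pos 0 -> NE

Answer: NE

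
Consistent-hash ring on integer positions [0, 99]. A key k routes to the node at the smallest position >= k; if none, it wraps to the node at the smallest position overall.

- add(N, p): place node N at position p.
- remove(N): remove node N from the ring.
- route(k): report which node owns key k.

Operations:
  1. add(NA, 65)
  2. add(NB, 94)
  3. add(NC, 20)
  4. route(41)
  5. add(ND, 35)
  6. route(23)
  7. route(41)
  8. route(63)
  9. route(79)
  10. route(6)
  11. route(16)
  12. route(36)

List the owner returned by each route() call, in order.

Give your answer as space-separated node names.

Op 1: add NA@65 -> ring=[65:NA]
Op 2: add NB@94 -> ring=[65:NA,94:NB]
Op 3: add NC@20 -> ring=[20:NC,65:NA,94:NB]
Op 4: route key 41: smallest pos >= 41 is 65 -> NA
Op 5: add ND@35 -> ring=[20:NC,35:ND,65:NA,94:NB]
Op 6: route key 23: smallest pos >= 23 is 35 -> ND
Op 7: route key 41: smallest pos >= 41 is 65 -> NA
Op 8: route key 63: smallest pos >= 63 is 65 -> NA
Op 9: route key 79: smallest pos >= 79 is 94 -> NB
Op 10: route key 6: smallest pos >= 6 is 20 -> NC
Op 11: route key 16: smallest pos >= 16 is 20 -> NC
Op 12: route key 36: smallest pos >= 36 is 65 -> NA

Answer: NA ND NA NA NB NC NC NA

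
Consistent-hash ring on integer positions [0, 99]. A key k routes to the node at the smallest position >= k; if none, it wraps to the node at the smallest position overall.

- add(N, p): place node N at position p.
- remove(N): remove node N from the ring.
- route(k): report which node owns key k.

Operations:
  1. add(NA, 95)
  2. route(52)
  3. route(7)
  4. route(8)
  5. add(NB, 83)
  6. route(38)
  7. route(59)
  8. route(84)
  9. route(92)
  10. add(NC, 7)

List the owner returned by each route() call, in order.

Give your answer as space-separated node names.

Answer: NA NA NA NB NB NA NA

Derivation:
Op 1: add NA@95 -> ring=[95:NA]
Op 2: route key 52: smallest pos >= 52 is 95 -> NA
Op 3: route key 7: smallest pos >= 7 is 95 -> NA
Op 4: route key 8: smallest pos >= 8 is 95 -> NA
Op 5: add NB@83 -> ring=[83:NB,95:NA]
Op 6: route key 38: smallest pos >= 38 is 83 -> NB
Op 7: route key 59: smallest pos >= 59 is 83 -> NB
Op 8: route key 84: smallest pos >= 84 is 95 -> NA
Op 9: route key 92: smallest pos >= 92 is 95 -> NA
Op 10: add NC@7 -> ring=[7:NC,83:NB,95:NA]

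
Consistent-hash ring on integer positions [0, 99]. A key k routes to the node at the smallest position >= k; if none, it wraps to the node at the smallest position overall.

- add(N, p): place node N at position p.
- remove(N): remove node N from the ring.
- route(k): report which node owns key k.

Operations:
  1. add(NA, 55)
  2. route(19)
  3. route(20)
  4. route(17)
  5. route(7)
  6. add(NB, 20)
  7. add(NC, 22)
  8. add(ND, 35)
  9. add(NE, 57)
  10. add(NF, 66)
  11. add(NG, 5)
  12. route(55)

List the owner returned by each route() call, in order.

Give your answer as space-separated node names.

Answer: NA NA NA NA NA

Derivation:
Op 1: add NA@55 -> ring=[55:NA]
Op 2: route key 19: smallest pos >= 19 is 55 -> NA
Op 3: route key 20: smallest pos >= 20 is 55 -> NA
Op 4: route key 17: smallest pos >= 17 is 55 -> NA
Op 5: route key 7: smallest pos >= 7 is 55 -> NA
Op 6: add NB@20 -> ring=[20:NB,55:NA]
Op 7: add NC@22 -> ring=[20:NB,22:NC,55:NA]
Op 8: add ND@35 -> ring=[20:NB,22:NC,35:ND,55:NA]
Op 9: add NE@57 -> ring=[20:NB,22:NC,35:ND,55:NA,57:NE]
Op 10: add NF@66 -> ring=[20:NB,22:NC,35:ND,55:NA,57:NE,66:NF]
Op 11: add NG@5 -> ring=[5:NG,20:NB,22:NC,35:ND,55:NA,57:NE,66:NF]
Op 12: route key 55: smallest pos >= 55 is 55 -> NA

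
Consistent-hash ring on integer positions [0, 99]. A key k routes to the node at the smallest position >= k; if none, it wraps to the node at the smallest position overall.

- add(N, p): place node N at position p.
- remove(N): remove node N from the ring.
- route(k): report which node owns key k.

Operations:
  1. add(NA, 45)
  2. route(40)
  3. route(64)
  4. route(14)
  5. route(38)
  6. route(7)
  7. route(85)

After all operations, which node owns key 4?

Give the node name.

Answer: NA

Derivation:
Op 1: add NA@45 -> ring=[45:NA]
Op 2: route key 40: smallest pos >= 40 is 45 -> NA
Op 3: route key 64: none >= 64, wrap to smallest pos 45 -> NA
Op 4: route key 14: smallest pos >= 14 is 45 -> NA
Op 5: route key 38: smallest pos >= 38 is 45 -> NA
Op 6: route key 7: smallest pos >= 7 is 45 -> NA
Op 7: route key 85: none >= 85, wrap to smallest pos 45 -> NA
Final route key 4: smallest pos >= 4 is 45 -> NA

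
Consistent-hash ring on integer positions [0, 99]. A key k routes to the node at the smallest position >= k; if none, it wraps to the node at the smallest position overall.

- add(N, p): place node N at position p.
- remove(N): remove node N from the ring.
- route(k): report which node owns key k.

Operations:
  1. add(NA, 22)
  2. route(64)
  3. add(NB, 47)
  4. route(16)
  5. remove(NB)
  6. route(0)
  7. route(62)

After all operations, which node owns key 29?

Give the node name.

Answer: NA

Derivation:
Op 1: add NA@22 -> ring=[22:NA]
Op 2: route key 64: none >= 64, wrap to smallest pos 22 -> NA
Op 3: add NB@47 -> ring=[22:NA,47:NB]
Op 4: route key 16: smallest pos >= 16 is 22 -> NA
Op 5: remove NB -> ring=[22:NA]
Op 6: route key 0: smallest pos >= 0 is 22 -> NA
Op 7: route key 62: none >= 62, wrap to smallest pos 22 -> NA
Final route key 29: none >= 29, wrap to smallest pos 22 -> NA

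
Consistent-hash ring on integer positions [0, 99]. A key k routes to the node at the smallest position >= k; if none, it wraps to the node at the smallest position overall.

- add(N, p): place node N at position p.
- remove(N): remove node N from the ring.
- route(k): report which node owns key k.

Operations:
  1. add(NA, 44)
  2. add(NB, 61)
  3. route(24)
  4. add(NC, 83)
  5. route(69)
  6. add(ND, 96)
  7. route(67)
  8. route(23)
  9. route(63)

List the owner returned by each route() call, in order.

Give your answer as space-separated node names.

Answer: NA NC NC NA NC

Derivation:
Op 1: add NA@44 -> ring=[44:NA]
Op 2: add NB@61 -> ring=[44:NA,61:NB]
Op 3: route key 24: smallest pos >= 24 is 44 -> NA
Op 4: add NC@83 -> ring=[44:NA,61:NB,83:NC]
Op 5: route key 69: smallest pos >= 69 is 83 -> NC
Op 6: add ND@96 -> ring=[44:NA,61:NB,83:NC,96:ND]
Op 7: route key 67: smallest pos >= 67 is 83 -> NC
Op 8: route key 23: smallest pos >= 23 is 44 -> NA
Op 9: route key 63: smallest pos >= 63 is 83 -> NC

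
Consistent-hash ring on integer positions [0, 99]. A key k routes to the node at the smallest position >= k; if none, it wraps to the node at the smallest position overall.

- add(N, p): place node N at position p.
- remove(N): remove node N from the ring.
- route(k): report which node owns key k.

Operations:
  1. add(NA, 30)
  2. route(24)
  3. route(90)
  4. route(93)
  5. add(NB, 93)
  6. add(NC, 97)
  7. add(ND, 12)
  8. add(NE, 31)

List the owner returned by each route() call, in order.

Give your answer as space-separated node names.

Op 1: add NA@30 -> ring=[30:NA]
Op 2: route key 24: smallest pos >= 24 is 30 -> NA
Op 3: route key 90: none >= 90, wrap to smallest pos 30 -> NA
Op 4: route key 93: none >= 93, wrap to smallest pos 30 -> NA
Op 5: add NB@93 -> ring=[30:NA,93:NB]
Op 6: add NC@97 -> ring=[30:NA,93:NB,97:NC]
Op 7: add ND@12 -> ring=[12:ND,30:NA,93:NB,97:NC]
Op 8: add NE@31 -> ring=[12:ND,30:NA,31:NE,93:NB,97:NC]

Answer: NA NA NA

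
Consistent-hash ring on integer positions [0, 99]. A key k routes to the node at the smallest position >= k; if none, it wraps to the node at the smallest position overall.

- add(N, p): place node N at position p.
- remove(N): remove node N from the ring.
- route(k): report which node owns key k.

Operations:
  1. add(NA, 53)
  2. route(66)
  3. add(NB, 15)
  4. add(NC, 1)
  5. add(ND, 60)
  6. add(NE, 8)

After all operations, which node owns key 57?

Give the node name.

Op 1: add NA@53 -> ring=[53:NA]
Op 2: route key 66: none >= 66, wrap to smallest pos 53 -> NA
Op 3: add NB@15 -> ring=[15:NB,53:NA]
Op 4: add NC@1 -> ring=[1:NC,15:NB,53:NA]
Op 5: add ND@60 -> ring=[1:NC,15:NB,53:NA,60:ND]
Op 6: add NE@8 -> ring=[1:NC,8:NE,15:NB,53:NA,60:ND]
Final route key 57: smallest pos >= 57 is 60 -> ND

Answer: ND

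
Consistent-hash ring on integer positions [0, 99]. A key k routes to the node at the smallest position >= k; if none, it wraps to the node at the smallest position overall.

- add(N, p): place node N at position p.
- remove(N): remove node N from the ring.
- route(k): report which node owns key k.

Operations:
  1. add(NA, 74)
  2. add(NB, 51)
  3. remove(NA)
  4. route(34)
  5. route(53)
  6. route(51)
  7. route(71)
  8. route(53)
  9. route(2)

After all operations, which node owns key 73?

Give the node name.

Op 1: add NA@74 -> ring=[74:NA]
Op 2: add NB@51 -> ring=[51:NB,74:NA]
Op 3: remove NA -> ring=[51:NB]
Op 4: route key 34: smallest pos >= 34 is 51 -> NB
Op 5: route key 53: none >= 53, wrap to smallest pos 51 -> NB
Op 6: route key 51: smallest pos >= 51 is 51 -> NB
Op 7: route key 71: none >= 71, wrap to smallest pos 51 -> NB
Op 8: route key 53: none >= 53, wrap to smallest pos 51 -> NB
Op 9: route key 2: smallest pos >= 2 is 51 -> NB
Final route key 73: none >= 73, wrap to smallest pos 51 -> NB

Answer: NB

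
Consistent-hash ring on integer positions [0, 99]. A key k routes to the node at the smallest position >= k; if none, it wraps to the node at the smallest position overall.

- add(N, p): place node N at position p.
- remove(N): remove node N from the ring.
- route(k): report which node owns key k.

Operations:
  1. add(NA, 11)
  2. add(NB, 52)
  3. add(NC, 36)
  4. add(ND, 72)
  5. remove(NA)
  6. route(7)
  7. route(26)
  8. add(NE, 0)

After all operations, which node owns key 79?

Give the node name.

Answer: NE

Derivation:
Op 1: add NA@11 -> ring=[11:NA]
Op 2: add NB@52 -> ring=[11:NA,52:NB]
Op 3: add NC@36 -> ring=[11:NA,36:NC,52:NB]
Op 4: add ND@72 -> ring=[11:NA,36:NC,52:NB,72:ND]
Op 5: remove NA -> ring=[36:NC,52:NB,72:ND]
Op 6: route key 7: smallest pos >= 7 is 36 -> NC
Op 7: route key 26: smallest pos >= 26 is 36 -> NC
Op 8: add NE@0 -> ring=[0:NE,36:NC,52:NB,72:ND]
Final route key 79: none >= 79, wrap to smallest pos 0 -> NE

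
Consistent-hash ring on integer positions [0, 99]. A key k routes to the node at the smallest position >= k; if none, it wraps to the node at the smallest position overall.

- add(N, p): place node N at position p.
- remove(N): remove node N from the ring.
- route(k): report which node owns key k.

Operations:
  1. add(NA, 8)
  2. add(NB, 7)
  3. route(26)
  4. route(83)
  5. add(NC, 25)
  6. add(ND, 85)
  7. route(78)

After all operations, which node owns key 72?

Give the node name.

Answer: ND

Derivation:
Op 1: add NA@8 -> ring=[8:NA]
Op 2: add NB@7 -> ring=[7:NB,8:NA]
Op 3: route key 26: none >= 26, wrap to smallest pos 7 -> NB
Op 4: route key 83: none >= 83, wrap to smallest pos 7 -> NB
Op 5: add NC@25 -> ring=[7:NB,8:NA,25:NC]
Op 6: add ND@85 -> ring=[7:NB,8:NA,25:NC,85:ND]
Op 7: route key 78: smallest pos >= 78 is 85 -> ND
Final route key 72: smallest pos >= 72 is 85 -> ND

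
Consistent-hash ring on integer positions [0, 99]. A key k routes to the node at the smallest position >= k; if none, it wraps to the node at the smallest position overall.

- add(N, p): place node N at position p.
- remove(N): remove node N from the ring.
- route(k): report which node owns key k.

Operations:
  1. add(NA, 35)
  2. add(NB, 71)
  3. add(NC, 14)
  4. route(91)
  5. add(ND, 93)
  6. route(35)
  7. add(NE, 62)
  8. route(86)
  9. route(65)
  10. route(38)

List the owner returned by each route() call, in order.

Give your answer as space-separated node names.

Op 1: add NA@35 -> ring=[35:NA]
Op 2: add NB@71 -> ring=[35:NA,71:NB]
Op 3: add NC@14 -> ring=[14:NC,35:NA,71:NB]
Op 4: route key 91: none >= 91, wrap to smallest pos 14 -> NC
Op 5: add ND@93 -> ring=[14:NC,35:NA,71:NB,93:ND]
Op 6: route key 35: smallest pos >= 35 is 35 -> NA
Op 7: add NE@62 -> ring=[14:NC,35:NA,62:NE,71:NB,93:ND]
Op 8: route key 86: smallest pos >= 86 is 93 -> ND
Op 9: route key 65: smallest pos >= 65 is 71 -> NB
Op 10: route key 38: smallest pos >= 38 is 62 -> NE

Answer: NC NA ND NB NE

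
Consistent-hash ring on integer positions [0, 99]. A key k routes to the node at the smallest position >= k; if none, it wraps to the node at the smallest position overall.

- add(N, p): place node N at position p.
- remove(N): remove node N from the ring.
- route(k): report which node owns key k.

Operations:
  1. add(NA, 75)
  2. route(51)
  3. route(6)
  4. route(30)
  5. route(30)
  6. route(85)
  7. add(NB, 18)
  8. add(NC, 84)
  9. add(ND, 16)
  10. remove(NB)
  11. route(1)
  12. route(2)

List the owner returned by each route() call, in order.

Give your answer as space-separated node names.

Answer: NA NA NA NA NA ND ND

Derivation:
Op 1: add NA@75 -> ring=[75:NA]
Op 2: route key 51: smallest pos >= 51 is 75 -> NA
Op 3: route key 6: smallest pos >= 6 is 75 -> NA
Op 4: route key 30: smallest pos >= 30 is 75 -> NA
Op 5: route key 30: smallest pos >= 30 is 75 -> NA
Op 6: route key 85: none >= 85, wrap to smallest pos 75 -> NA
Op 7: add NB@18 -> ring=[18:NB,75:NA]
Op 8: add NC@84 -> ring=[18:NB,75:NA,84:NC]
Op 9: add ND@16 -> ring=[16:ND,18:NB,75:NA,84:NC]
Op 10: remove NB -> ring=[16:ND,75:NA,84:NC]
Op 11: route key 1: smallest pos >= 1 is 16 -> ND
Op 12: route key 2: smallest pos >= 2 is 16 -> ND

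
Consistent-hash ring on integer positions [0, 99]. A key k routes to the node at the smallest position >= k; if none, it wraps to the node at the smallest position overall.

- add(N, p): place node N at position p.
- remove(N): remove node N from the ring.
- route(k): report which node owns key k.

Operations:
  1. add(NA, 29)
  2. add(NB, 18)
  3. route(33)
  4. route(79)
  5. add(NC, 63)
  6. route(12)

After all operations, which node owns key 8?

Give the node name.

Answer: NB

Derivation:
Op 1: add NA@29 -> ring=[29:NA]
Op 2: add NB@18 -> ring=[18:NB,29:NA]
Op 3: route key 33: none >= 33, wrap to smallest pos 18 -> NB
Op 4: route key 79: none >= 79, wrap to smallest pos 18 -> NB
Op 5: add NC@63 -> ring=[18:NB,29:NA,63:NC]
Op 6: route key 12: smallest pos >= 12 is 18 -> NB
Final route key 8: smallest pos >= 8 is 18 -> NB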